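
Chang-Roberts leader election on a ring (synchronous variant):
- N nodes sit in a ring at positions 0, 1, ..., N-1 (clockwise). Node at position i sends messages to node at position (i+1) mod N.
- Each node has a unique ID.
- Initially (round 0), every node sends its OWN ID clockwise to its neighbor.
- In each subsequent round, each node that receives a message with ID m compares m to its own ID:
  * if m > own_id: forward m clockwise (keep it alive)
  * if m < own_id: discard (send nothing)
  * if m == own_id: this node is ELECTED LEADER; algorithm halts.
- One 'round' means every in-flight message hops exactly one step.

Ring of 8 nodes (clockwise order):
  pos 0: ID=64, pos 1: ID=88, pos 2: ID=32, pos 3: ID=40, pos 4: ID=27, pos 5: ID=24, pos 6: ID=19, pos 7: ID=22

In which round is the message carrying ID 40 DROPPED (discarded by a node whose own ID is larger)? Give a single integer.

Round 1: pos1(id88) recv 64: drop; pos2(id32) recv 88: fwd; pos3(id40) recv 32: drop; pos4(id27) recv 40: fwd; pos5(id24) recv 27: fwd; pos6(id19) recv 24: fwd; pos7(id22) recv 19: drop; pos0(id64) recv 22: drop
Round 2: pos3(id40) recv 88: fwd; pos5(id24) recv 40: fwd; pos6(id19) recv 27: fwd; pos7(id22) recv 24: fwd
Round 3: pos4(id27) recv 88: fwd; pos6(id19) recv 40: fwd; pos7(id22) recv 27: fwd; pos0(id64) recv 24: drop
Round 4: pos5(id24) recv 88: fwd; pos7(id22) recv 40: fwd; pos0(id64) recv 27: drop
Round 5: pos6(id19) recv 88: fwd; pos0(id64) recv 40: drop
Round 6: pos7(id22) recv 88: fwd
Round 7: pos0(id64) recv 88: fwd
Round 8: pos1(id88) recv 88: ELECTED
Message ID 40 originates at pos 3; dropped at pos 0 in round 5

Answer: 5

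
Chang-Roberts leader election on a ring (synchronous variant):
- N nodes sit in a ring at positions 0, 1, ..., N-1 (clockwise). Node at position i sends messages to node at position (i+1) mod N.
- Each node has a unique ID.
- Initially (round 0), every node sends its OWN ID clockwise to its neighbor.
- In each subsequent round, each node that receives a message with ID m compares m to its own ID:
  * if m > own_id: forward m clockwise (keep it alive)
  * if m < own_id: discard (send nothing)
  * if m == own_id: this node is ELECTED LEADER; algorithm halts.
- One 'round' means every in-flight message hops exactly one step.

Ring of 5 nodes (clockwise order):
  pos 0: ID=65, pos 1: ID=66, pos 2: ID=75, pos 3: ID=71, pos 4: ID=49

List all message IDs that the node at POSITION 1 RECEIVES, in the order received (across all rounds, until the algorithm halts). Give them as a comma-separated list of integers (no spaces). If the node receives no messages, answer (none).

Round 1: pos1(id66) recv 65: drop; pos2(id75) recv 66: drop; pos3(id71) recv 75: fwd; pos4(id49) recv 71: fwd; pos0(id65) recv 49: drop
Round 2: pos4(id49) recv 75: fwd; pos0(id65) recv 71: fwd
Round 3: pos0(id65) recv 75: fwd; pos1(id66) recv 71: fwd
Round 4: pos1(id66) recv 75: fwd; pos2(id75) recv 71: drop
Round 5: pos2(id75) recv 75: ELECTED

Answer: 65,71,75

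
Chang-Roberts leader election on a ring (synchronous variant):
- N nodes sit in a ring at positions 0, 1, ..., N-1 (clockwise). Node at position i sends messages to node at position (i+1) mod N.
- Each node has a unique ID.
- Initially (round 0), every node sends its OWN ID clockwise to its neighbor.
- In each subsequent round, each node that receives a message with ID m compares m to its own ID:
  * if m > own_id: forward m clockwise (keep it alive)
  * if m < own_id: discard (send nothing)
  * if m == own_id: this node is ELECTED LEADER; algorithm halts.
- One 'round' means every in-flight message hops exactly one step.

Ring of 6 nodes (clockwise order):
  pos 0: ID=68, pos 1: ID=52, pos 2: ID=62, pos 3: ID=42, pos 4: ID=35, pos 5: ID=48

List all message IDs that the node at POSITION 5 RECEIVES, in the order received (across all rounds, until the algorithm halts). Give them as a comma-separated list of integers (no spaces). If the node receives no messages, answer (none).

Round 1: pos1(id52) recv 68: fwd; pos2(id62) recv 52: drop; pos3(id42) recv 62: fwd; pos4(id35) recv 42: fwd; pos5(id48) recv 35: drop; pos0(id68) recv 48: drop
Round 2: pos2(id62) recv 68: fwd; pos4(id35) recv 62: fwd; pos5(id48) recv 42: drop
Round 3: pos3(id42) recv 68: fwd; pos5(id48) recv 62: fwd
Round 4: pos4(id35) recv 68: fwd; pos0(id68) recv 62: drop
Round 5: pos5(id48) recv 68: fwd
Round 6: pos0(id68) recv 68: ELECTED

Answer: 35,42,62,68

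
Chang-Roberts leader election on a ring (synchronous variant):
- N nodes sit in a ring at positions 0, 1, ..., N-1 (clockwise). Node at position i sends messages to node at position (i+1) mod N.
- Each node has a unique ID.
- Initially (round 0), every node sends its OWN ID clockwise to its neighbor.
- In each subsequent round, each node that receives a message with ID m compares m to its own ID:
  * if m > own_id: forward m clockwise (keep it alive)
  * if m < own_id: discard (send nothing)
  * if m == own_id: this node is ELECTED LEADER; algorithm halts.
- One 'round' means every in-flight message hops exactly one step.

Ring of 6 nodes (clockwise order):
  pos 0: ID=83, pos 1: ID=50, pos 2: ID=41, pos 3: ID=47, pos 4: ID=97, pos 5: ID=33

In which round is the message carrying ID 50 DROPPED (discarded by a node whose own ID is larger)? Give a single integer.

Answer: 3

Derivation:
Round 1: pos1(id50) recv 83: fwd; pos2(id41) recv 50: fwd; pos3(id47) recv 41: drop; pos4(id97) recv 47: drop; pos5(id33) recv 97: fwd; pos0(id83) recv 33: drop
Round 2: pos2(id41) recv 83: fwd; pos3(id47) recv 50: fwd; pos0(id83) recv 97: fwd
Round 3: pos3(id47) recv 83: fwd; pos4(id97) recv 50: drop; pos1(id50) recv 97: fwd
Round 4: pos4(id97) recv 83: drop; pos2(id41) recv 97: fwd
Round 5: pos3(id47) recv 97: fwd
Round 6: pos4(id97) recv 97: ELECTED
Message ID 50 originates at pos 1; dropped at pos 4 in round 3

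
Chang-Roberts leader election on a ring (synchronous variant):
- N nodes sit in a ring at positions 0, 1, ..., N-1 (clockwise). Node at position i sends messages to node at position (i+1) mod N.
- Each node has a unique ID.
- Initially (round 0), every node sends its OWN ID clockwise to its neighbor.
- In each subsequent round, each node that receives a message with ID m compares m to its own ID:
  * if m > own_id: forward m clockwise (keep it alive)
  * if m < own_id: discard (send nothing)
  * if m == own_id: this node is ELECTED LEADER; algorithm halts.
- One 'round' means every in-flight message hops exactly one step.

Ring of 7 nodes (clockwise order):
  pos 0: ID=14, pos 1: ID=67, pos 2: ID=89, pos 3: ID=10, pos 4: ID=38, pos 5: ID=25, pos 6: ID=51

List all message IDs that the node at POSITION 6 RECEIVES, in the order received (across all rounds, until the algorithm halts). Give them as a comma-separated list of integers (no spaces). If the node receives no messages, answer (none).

Round 1: pos1(id67) recv 14: drop; pos2(id89) recv 67: drop; pos3(id10) recv 89: fwd; pos4(id38) recv 10: drop; pos5(id25) recv 38: fwd; pos6(id51) recv 25: drop; pos0(id14) recv 51: fwd
Round 2: pos4(id38) recv 89: fwd; pos6(id51) recv 38: drop; pos1(id67) recv 51: drop
Round 3: pos5(id25) recv 89: fwd
Round 4: pos6(id51) recv 89: fwd
Round 5: pos0(id14) recv 89: fwd
Round 6: pos1(id67) recv 89: fwd
Round 7: pos2(id89) recv 89: ELECTED

Answer: 25,38,89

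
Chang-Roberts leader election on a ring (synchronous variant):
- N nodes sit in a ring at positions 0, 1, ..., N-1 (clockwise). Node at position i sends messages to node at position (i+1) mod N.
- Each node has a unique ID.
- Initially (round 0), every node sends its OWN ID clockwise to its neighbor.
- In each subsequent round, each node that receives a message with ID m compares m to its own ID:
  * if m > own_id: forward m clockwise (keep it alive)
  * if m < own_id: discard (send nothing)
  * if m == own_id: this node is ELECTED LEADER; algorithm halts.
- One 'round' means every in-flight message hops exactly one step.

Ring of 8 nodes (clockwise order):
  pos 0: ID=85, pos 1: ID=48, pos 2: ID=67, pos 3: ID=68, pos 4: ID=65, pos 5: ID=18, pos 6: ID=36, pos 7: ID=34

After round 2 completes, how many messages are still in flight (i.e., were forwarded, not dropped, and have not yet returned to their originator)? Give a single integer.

Answer: 3

Derivation:
Round 1: pos1(id48) recv 85: fwd; pos2(id67) recv 48: drop; pos3(id68) recv 67: drop; pos4(id65) recv 68: fwd; pos5(id18) recv 65: fwd; pos6(id36) recv 18: drop; pos7(id34) recv 36: fwd; pos0(id85) recv 34: drop
Round 2: pos2(id67) recv 85: fwd; pos5(id18) recv 68: fwd; pos6(id36) recv 65: fwd; pos0(id85) recv 36: drop
After round 2: 3 messages still in flight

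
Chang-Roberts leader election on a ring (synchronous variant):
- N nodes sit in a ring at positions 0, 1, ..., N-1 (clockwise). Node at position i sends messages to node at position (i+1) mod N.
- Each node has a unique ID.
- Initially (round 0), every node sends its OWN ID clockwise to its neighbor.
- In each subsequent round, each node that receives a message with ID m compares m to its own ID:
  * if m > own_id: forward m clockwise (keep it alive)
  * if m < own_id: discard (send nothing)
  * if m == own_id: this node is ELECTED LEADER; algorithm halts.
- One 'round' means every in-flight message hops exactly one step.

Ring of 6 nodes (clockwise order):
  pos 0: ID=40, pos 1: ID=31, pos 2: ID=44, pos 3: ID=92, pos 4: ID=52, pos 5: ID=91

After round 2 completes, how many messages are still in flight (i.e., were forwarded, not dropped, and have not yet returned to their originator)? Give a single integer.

Answer: 2

Derivation:
Round 1: pos1(id31) recv 40: fwd; pos2(id44) recv 31: drop; pos3(id92) recv 44: drop; pos4(id52) recv 92: fwd; pos5(id91) recv 52: drop; pos0(id40) recv 91: fwd
Round 2: pos2(id44) recv 40: drop; pos5(id91) recv 92: fwd; pos1(id31) recv 91: fwd
After round 2: 2 messages still in flight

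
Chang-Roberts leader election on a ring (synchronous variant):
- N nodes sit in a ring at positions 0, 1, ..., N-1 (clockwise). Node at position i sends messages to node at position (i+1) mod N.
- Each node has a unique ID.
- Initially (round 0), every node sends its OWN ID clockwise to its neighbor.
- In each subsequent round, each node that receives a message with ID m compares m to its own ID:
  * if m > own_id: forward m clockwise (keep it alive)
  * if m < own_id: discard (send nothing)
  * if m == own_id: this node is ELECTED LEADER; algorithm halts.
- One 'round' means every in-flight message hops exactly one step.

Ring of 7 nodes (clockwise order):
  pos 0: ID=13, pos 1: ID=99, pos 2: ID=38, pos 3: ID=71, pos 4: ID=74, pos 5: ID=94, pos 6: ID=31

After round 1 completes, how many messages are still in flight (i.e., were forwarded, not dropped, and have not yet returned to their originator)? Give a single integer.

Answer: 3

Derivation:
Round 1: pos1(id99) recv 13: drop; pos2(id38) recv 99: fwd; pos3(id71) recv 38: drop; pos4(id74) recv 71: drop; pos5(id94) recv 74: drop; pos6(id31) recv 94: fwd; pos0(id13) recv 31: fwd
After round 1: 3 messages still in flight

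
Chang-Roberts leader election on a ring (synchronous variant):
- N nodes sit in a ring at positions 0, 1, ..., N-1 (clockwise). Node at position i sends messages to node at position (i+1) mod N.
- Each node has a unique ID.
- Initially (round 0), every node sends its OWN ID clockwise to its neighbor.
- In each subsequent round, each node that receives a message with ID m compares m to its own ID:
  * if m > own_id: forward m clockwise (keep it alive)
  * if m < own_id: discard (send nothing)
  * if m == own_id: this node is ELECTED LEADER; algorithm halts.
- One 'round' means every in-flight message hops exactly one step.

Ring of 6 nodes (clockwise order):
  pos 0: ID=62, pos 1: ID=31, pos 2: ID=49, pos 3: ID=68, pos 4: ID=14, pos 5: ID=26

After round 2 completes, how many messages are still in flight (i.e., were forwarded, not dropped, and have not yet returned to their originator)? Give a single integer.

Answer: 2

Derivation:
Round 1: pos1(id31) recv 62: fwd; pos2(id49) recv 31: drop; pos3(id68) recv 49: drop; pos4(id14) recv 68: fwd; pos5(id26) recv 14: drop; pos0(id62) recv 26: drop
Round 2: pos2(id49) recv 62: fwd; pos5(id26) recv 68: fwd
After round 2: 2 messages still in flight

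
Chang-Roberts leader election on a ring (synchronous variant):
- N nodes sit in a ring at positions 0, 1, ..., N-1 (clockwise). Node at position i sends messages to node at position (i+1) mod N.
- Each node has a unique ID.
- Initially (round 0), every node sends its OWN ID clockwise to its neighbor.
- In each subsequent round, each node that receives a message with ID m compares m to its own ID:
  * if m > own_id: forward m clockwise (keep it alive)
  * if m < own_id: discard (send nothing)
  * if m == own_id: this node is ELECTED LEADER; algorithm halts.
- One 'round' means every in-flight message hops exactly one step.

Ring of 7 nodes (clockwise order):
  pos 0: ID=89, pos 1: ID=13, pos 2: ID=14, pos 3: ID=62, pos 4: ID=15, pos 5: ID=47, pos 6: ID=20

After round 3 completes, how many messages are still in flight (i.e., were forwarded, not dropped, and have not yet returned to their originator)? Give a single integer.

Answer: 2

Derivation:
Round 1: pos1(id13) recv 89: fwd; pos2(id14) recv 13: drop; pos3(id62) recv 14: drop; pos4(id15) recv 62: fwd; pos5(id47) recv 15: drop; pos6(id20) recv 47: fwd; pos0(id89) recv 20: drop
Round 2: pos2(id14) recv 89: fwd; pos5(id47) recv 62: fwd; pos0(id89) recv 47: drop
Round 3: pos3(id62) recv 89: fwd; pos6(id20) recv 62: fwd
After round 3: 2 messages still in flight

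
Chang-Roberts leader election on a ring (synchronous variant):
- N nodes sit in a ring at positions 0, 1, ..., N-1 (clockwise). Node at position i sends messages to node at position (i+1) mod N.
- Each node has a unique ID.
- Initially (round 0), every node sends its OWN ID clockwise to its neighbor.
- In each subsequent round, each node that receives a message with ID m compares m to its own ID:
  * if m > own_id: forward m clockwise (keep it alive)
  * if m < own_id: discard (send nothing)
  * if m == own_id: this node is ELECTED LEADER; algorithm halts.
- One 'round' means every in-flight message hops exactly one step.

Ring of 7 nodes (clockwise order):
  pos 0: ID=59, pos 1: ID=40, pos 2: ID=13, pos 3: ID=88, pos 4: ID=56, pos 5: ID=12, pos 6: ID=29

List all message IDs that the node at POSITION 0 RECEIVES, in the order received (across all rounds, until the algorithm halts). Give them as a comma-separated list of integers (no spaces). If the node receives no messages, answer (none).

Answer: 29,56,88

Derivation:
Round 1: pos1(id40) recv 59: fwd; pos2(id13) recv 40: fwd; pos3(id88) recv 13: drop; pos4(id56) recv 88: fwd; pos5(id12) recv 56: fwd; pos6(id29) recv 12: drop; pos0(id59) recv 29: drop
Round 2: pos2(id13) recv 59: fwd; pos3(id88) recv 40: drop; pos5(id12) recv 88: fwd; pos6(id29) recv 56: fwd
Round 3: pos3(id88) recv 59: drop; pos6(id29) recv 88: fwd; pos0(id59) recv 56: drop
Round 4: pos0(id59) recv 88: fwd
Round 5: pos1(id40) recv 88: fwd
Round 6: pos2(id13) recv 88: fwd
Round 7: pos3(id88) recv 88: ELECTED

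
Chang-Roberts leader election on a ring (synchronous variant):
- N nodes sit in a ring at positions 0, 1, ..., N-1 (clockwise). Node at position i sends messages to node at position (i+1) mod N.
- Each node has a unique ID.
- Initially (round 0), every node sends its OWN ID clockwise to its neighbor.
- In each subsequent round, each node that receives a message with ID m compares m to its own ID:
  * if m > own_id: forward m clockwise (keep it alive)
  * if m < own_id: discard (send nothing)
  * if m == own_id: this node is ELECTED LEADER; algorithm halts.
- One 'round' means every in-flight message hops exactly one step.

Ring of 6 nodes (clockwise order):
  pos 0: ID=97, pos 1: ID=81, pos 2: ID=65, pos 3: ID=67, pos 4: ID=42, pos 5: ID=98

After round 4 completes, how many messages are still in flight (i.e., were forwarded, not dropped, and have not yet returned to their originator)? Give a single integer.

Answer: 2

Derivation:
Round 1: pos1(id81) recv 97: fwd; pos2(id65) recv 81: fwd; pos3(id67) recv 65: drop; pos4(id42) recv 67: fwd; pos5(id98) recv 42: drop; pos0(id97) recv 98: fwd
Round 2: pos2(id65) recv 97: fwd; pos3(id67) recv 81: fwd; pos5(id98) recv 67: drop; pos1(id81) recv 98: fwd
Round 3: pos3(id67) recv 97: fwd; pos4(id42) recv 81: fwd; pos2(id65) recv 98: fwd
Round 4: pos4(id42) recv 97: fwd; pos5(id98) recv 81: drop; pos3(id67) recv 98: fwd
After round 4: 2 messages still in flight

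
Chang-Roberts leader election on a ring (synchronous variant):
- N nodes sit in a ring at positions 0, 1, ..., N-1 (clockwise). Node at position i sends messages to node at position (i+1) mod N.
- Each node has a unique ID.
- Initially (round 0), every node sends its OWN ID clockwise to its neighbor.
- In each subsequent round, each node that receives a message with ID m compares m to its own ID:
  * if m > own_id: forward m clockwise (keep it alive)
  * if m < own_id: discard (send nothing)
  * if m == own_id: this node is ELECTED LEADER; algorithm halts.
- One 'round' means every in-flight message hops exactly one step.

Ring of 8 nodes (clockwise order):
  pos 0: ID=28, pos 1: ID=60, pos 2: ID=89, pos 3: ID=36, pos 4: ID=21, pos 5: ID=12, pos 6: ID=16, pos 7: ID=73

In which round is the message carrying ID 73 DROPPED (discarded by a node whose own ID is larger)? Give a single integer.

Answer: 3

Derivation:
Round 1: pos1(id60) recv 28: drop; pos2(id89) recv 60: drop; pos3(id36) recv 89: fwd; pos4(id21) recv 36: fwd; pos5(id12) recv 21: fwd; pos6(id16) recv 12: drop; pos7(id73) recv 16: drop; pos0(id28) recv 73: fwd
Round 2: pos4(id21) recv 89: fwd; pos5(id12) recv 36: fwd; pos6(id16) recv 21: fwd; pos1(id60) recv 73: fwd
Round 3: pos5(id12) recv 89: fwd; pos6(id16) recv 36: fwd; pos7(id73) recv 21: drop; pos2(id89) recv 73: drop
Round 4: pos6(id16) recv 89: fwd; pos7(id73) recv 36: drop
Round 5: pos7(id73) recv 89: fwd
Round 6: pos0(id28) recv 89: fwd
Round 7: pos1(id60) recv 89: fwd
Round 8: pos2(id89) recv 89: ELECTED
Message ID 73 originates at pos 7; dropped at pos 2 in round 3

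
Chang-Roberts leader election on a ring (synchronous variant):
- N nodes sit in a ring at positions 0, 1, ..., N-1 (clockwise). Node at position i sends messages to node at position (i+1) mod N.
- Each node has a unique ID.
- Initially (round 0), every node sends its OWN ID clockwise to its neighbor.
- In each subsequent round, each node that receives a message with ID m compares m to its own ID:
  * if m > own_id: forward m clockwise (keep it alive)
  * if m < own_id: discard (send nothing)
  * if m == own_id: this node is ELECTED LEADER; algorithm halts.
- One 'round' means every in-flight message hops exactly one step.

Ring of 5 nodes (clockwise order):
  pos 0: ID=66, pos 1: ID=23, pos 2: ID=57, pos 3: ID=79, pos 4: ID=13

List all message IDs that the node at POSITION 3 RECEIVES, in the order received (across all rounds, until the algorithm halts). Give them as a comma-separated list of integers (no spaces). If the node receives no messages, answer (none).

Round 1: pos1(id23) recv 66: fwd; pos2(id57) recv 23: drop; pos3(id79) recv 57: drop; pos4(id13) recv 79: fwd; pos0(id66) recv 13: drop
Round 2: pos2(id57) recv 66: fwd; pos0(id66) recv 79: fwd
Round 3: pos3(id79) recv 66: drop; pos1(id23) recv 79: fwd
Round 4: pos2(id57) recv 79: fwd
Round 5: pos3(id79) recv 79: ELECTED

Answer: 57,66,79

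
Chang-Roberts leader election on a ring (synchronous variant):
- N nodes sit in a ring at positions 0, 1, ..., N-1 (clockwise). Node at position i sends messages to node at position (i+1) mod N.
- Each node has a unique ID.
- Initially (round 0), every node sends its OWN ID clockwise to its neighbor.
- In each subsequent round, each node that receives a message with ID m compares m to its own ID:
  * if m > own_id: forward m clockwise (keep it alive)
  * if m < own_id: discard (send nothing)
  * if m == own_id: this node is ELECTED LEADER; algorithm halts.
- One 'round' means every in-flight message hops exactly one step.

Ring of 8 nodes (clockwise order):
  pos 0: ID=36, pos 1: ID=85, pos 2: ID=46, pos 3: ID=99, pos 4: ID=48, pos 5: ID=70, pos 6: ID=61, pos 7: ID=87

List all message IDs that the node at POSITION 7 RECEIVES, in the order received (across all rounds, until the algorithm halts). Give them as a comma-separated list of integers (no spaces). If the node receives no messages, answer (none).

Round 1: pos1(id85) recv 36: drop; pos2(id46) recv 85: fwd; pos3(id99) recv 46: drop; pos4(id48) recv 99: fwd; pos5(id70) recv 48: drop; pos6(id61) recv 70: fwd; pos7(id87) recv 61: drop; pos0(id36) recv 87: fwd
Round 2: pos3(id99) recv 85: drop; pos5(id70) recv 99: fwd; pos7(id87) recv 70: drop; pos1(id85) recv 87: fwd
Round 3: pos6(id61) recv 99: fwd; pos2(id46) recv 87: fwd
Round 4: pos7(id87) recv 99: fwd; pos3(id99) recv 87: drop
Round 5: pos0(id36) recv 99: fwd
Round 6: pos1(id85) recv 99: fwd
Round 7: pos2(id46) recv 99: fwd
Round 8: pos3(id99) recv 99: ELECTED

Answer: 61,70,99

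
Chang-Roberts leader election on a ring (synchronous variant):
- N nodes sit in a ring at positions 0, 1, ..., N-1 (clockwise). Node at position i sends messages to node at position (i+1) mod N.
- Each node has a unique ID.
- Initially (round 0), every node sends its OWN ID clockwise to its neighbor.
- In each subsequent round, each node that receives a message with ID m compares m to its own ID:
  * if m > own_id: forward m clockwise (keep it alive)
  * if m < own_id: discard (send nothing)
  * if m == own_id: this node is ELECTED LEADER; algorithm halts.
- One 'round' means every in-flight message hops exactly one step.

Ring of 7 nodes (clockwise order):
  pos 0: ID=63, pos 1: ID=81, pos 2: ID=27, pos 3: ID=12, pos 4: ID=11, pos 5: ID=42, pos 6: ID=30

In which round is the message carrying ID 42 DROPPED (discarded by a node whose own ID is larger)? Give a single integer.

Round 1: pos1(id81) recv 63: drop; pos2(id27) recv 81: fwd; pos3(id12) recv 27: fwd; pos4(id11) recv 12: fwd; pos5(id42) recv 11: drop; pos6(id30) recv 42: fwd; pos0(id63) recv 30: drop
Round 2: pos3(id12) recv 81: fwd; pos4(id11) recv 27: fwd; pos5(id42) recv 12: drop; pos0(id63) recv 42: drop
Round 3: pos4(id11) recv 81: fwd; pos5(id42) recv 27: drop
Round 4: pos5(id42) recv 81: fwd
Round 5: pos6(id30) recv 81: fwd
Round 6: pos0(id63) recv 81: fwd
Round 7: pos1(id81) recv 81: ELECTED
Message ID 42 originates at pos 5; dropped at pos 0 in round 2

Answer: 2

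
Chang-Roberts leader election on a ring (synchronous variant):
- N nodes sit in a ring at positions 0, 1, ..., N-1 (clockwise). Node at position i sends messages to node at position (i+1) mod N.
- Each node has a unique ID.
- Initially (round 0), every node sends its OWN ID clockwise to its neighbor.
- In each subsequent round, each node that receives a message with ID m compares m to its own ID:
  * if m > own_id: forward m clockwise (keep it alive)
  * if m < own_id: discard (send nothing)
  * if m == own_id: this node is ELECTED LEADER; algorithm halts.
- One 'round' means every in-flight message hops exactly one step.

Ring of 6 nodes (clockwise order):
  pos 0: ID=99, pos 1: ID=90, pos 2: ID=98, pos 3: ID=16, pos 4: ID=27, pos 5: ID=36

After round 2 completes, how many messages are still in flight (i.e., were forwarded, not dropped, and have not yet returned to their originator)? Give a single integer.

Round 1: pos1(id90) recv 99: fwd; pos2(id98) recv 90: drop; pos3(id16) recv 98: fwd; pos4(id27) recv 16: drop; pos5(id36) recv 27: drop; pos0(id99) recv 36: drop
Round 2: pos2(id98) recv 99: fwd; pos4(id27) recv 98: fwd
After round 2: 2 messages still in flight

Answer: 2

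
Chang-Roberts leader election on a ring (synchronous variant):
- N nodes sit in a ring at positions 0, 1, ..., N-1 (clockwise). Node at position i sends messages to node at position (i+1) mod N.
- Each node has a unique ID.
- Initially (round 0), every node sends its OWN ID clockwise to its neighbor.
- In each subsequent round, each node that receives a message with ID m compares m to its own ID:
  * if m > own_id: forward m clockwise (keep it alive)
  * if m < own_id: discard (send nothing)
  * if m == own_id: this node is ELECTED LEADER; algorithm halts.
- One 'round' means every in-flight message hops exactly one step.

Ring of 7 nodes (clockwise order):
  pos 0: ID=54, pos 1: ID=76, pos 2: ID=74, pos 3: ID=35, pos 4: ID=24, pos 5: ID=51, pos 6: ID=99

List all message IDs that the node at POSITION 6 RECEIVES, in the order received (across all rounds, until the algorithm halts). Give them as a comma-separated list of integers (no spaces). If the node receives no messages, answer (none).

Round 1: pos1(id76) recv 54: drop; pos2(id74) recv 76: fwd; pos3(id35) recv 74: fwd; pos4(id24) recv 35: fwd; pos5(id51) recv 24: drop; pos6(id99) recv 51: drop; pos0(id54) recv 99: fwd
Round 2: pos3(id35) recv 76: fwd; pos4(id24) recv 74: fwd; pos5(id51) recv 35: drop; pos1(id76) recv 99: fwd
Round 3: pos4(id24) recv 76: fwd; pos5(id51) recv 74: fwd; pos2(id74) recv 99: fwd
Round 4: pos5(id51) recv 76: fwd; pos6(id99) recv 74: drop; pos3(id35) recv 99: fwd
Round 5: pos6(id99) recv 76: drop; pos4(id24) recv 99: fwd
Round 6: pos5(id51) recv 99: fwd
Round 7: pos6(id99) recv 99: ELECTED

Answer: 51,74,76,99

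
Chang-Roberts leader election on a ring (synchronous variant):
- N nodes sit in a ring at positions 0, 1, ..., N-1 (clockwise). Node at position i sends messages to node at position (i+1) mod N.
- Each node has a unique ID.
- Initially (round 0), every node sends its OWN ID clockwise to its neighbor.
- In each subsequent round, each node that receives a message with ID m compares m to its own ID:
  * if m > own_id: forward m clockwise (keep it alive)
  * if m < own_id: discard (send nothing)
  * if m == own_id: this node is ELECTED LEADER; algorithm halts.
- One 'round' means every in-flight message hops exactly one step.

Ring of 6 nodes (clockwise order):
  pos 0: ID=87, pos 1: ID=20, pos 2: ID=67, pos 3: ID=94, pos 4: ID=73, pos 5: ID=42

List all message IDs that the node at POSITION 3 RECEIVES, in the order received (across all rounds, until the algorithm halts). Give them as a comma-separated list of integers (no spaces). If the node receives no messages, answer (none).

Round 1: pos1(id20) recv 87: fwd; pos2(id67) recv 20: drop; pos3(id94) recv 67: drop; pos4(id73) recv 94: fwd; pos5(id42) recv 73: fwd; pos0(id87) recv 42: drop
Round 2: pos2(id67) recv 87: fwd; pos5(id42) recv 94: fwd; pos0(id87) recv 73: drop
Round 3: pos3(id94) recv 87: drop; pos0(id87) recv 94: fwd
Round 4: pos1(id20) recv 94: fwd
Round 5: pos2(id67) recv 94: fwd
Round 6: pos3(id94) recv 94: ELECTED

Answer: 67,87,94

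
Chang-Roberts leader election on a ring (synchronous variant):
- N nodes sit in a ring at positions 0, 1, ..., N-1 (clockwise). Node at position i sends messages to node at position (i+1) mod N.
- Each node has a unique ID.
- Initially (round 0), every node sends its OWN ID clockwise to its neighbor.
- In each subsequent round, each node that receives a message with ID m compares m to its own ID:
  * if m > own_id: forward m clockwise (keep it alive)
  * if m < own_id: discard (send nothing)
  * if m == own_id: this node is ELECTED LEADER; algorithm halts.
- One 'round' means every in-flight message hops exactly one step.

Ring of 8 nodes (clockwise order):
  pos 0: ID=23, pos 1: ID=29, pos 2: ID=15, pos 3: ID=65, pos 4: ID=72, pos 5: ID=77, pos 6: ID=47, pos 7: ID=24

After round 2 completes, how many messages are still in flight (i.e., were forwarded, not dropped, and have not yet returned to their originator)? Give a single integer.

Round 1: pos1(id29) recv 23: drop; pos2(id15) recv 29: fwd; pos3(id65) recv 15: drop; pos4(id72) recv 65: drop; pos5(id77) recv 72: drop; pos6(id47) recv 77: fwd; pos7(id24) recv 47: fwd; pos0(id23) recv 24: fwd
Round 2: pos3(id65) recv 29: drop; pos7(id24) recv 77: fwd; pos0(id23) recv 47: fwd; pos1(id29) recv 24: drop
After round 2: 2 messages still in flight

Answer: 2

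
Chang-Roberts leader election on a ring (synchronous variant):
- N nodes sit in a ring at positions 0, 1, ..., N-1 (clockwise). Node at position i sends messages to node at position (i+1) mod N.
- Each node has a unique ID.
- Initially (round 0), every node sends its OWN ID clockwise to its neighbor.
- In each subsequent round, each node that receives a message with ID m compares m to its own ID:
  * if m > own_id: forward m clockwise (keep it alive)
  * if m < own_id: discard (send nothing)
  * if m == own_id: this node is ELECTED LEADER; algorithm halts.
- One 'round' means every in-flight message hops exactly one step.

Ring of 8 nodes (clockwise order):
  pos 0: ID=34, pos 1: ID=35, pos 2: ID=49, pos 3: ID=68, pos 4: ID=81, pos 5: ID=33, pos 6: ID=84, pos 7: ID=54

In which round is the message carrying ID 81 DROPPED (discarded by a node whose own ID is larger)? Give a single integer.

Answer: 2

Derivation:
Round 1: pos1(id35) recv 34: drop; pos2(id49) recv 35: drop; pos3(id68) recv 49: drop; pos4(id81) recv 68: drop; pos5(id33) recv 81: fwd; pos6(id84) recv 33: drop; pos7(id54) recv 84: fwd; pos0(id34) recv 54: fwd
Round 2: pos6(id84) recv 81: drop; pos0(id34) recv 84: fwd; pos1(id35) recv 54: fwd
Round 3: pos1(id35) recv 84: fwd; pos2(id49) recv 54: fwd
Round 4: pos2(id49) recv 84: fwd; pos3(id68) recv 54: drop
Round 5: pos3(id68) recv 84: fwd
Round 6: pos4(id81) recv 84: fwd
Round 7: pos5(id33) recv 84: fwd
Round 8: pos6(id84) recv 84: ELECTED
Message ID 81 originates at pos 4; dropped at pos 6 in round 2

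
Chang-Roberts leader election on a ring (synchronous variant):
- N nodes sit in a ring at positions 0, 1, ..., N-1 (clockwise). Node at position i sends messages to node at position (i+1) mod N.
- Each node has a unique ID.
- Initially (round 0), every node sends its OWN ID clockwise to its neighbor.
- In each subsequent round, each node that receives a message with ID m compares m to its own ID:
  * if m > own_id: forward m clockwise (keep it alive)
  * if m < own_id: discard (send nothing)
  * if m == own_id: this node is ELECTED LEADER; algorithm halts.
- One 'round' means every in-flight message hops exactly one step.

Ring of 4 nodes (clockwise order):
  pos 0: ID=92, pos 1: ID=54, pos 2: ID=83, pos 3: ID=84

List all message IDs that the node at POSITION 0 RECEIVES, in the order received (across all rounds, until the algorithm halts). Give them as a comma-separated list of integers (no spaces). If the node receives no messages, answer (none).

Round 1: pos1(id54) recv 92: fwd; pos2(id83) recv 54: drop; pos3(id84) recv 83: drop; pos0(id92) recv 84: drop
Round 2: pos2(id83) recv 92: fwd
Round 3: pos3(id84) recv 92: fwd
Round 4: pos0(id92) recv 92: ELECTED

Answer: 84,92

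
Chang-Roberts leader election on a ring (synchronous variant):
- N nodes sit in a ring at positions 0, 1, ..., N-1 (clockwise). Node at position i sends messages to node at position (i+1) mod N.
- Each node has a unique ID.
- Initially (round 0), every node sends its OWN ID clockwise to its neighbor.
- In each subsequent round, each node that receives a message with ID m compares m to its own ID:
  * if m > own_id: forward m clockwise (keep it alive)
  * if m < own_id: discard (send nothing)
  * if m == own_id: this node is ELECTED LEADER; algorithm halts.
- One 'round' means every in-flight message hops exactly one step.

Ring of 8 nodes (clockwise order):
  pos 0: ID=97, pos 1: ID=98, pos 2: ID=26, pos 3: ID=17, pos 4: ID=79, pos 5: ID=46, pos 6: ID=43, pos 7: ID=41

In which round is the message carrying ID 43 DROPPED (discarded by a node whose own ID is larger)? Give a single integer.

Answer: 2

Derivation:
Round 1: pos1(id98) recv 97: drop; pos2(id26) recv 98: fwd; pos3(id17) recv 26: fwd; pos4(id79) recv 17: drop; pos5(id46) recv 79: fwd; pos6(id43) recv 46: fwd; pos7(id41) recv 43: fwd; pos0(id97) recv 41: drop
Round 2: pos3(id17) recv 98: fwd; pos4(id79) recv 26: drop; pos6(id43) recv 79: fwd; pos7(id41) recv 46: fwd; pos0(id97) recv 43: drop
Round 3: pos4(id79) recv 98: fwd; pos7(id41) recv 79: fwd; pos0(id97) recv 46: drop
Round 4: pos5(id46) recv 98: fwd; pos0(id97) recv 79: drop
Round 5: pos6(id43) recv 98: fwd
Round 6: pos7(id41) recv 98: fwd
Round 7: pos0(id97) recv 98: fwd
Round 8: pos1(id98) recv 98: ELECTED
Message ID 43 originates at pos 6; dropped at pos 0 in round 2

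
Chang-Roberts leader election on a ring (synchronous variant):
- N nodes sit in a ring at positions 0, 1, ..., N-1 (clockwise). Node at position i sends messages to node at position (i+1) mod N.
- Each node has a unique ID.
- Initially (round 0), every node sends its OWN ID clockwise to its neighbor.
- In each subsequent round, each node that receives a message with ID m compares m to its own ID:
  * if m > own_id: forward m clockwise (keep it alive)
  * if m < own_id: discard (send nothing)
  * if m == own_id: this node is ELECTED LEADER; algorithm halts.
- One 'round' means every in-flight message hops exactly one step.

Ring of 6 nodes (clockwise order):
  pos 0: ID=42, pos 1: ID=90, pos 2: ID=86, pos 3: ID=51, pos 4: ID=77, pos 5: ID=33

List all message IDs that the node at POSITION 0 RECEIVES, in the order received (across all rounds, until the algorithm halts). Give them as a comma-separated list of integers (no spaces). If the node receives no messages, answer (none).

Answer: 33,77,86,90

Derivation:
Round 1: pos1(id90) recv 42: drop; pos2(id86) recv 90: fwd; pos3(id51) recv 86: fwd; pos4(id77) recv 51: drop; pos5(id33) recv 77: fwd; pos0(id42) recv 33: drop
Round 2: pos3(id51) recv 90: fwd; pos4(id77) recv 86: fwd; pos0(id42) recv 77: fwd
Round 3: pos4(id77) recv 90: fwd; pos5(id33) recv 86: fwd; pos1(id90) recv 77: drop
Round 4: pos5(id33) recv 90: fwd; pos0(id42) recv 86: fwd
Round 5: pos0(id42) recv 90: fwd; pos1(id90) recv 86: drop
Round 6: pos1(id90) recv 90: ELECTED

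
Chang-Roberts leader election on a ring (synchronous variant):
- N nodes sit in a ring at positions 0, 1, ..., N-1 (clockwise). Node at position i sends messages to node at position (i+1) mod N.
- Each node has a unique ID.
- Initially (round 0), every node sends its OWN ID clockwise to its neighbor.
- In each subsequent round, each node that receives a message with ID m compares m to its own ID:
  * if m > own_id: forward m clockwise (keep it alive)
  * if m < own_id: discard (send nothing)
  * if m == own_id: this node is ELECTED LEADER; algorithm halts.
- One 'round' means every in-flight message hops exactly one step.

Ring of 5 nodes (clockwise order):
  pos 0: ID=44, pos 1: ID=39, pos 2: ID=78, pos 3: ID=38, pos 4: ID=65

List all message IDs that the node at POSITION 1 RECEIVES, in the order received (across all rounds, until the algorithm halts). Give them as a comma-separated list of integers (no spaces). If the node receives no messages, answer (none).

Round 1: pos1(id39) recv 44: fwd; pos2(id78) recv 39: drop; pos3(id38) recv 78: fwd; pos4(id65) recv 38: drop; pos0(id44) recv 65: fwd
Round 2: pos2(id78) recv 44: drop; pos4(id65) recv 78: fwd; pos1(id39) recv 65: fwd
Round 3: pos0(id44) recv 78: fwd; pos2(id78) recv 65: drop
Round 4: pos1(id39) recv 78: fwd
Round 5: pos2(id78) recv 78: ELECTED

Answer: 44,65,78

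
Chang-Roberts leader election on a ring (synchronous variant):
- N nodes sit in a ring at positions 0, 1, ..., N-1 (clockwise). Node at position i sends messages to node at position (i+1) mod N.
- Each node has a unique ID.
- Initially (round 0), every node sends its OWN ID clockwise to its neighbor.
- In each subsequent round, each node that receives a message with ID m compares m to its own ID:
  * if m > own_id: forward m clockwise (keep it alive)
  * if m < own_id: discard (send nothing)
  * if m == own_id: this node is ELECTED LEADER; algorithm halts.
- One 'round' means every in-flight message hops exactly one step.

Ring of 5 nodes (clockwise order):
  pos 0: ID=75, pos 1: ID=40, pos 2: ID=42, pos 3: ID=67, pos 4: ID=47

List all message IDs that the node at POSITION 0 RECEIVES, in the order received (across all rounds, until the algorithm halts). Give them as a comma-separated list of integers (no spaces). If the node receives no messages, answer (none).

Answer: 47,67,75

Derivation:
Round 1: pos1(id40) recv 75: fwd; pos2(id42) recv 40: drop; pos3(id67) recv 42: drop; pos4(id47) recv 67: fwd; pos0(id75) recv 47: drop
Round 2: pos2(id42) recv 75: fwd; pos0(id75) recv 67: drop
Round 3: pos3(id67) recv 75: fwd
Round 4: pos4(id47) recv 75: fwd
Round 5: pos0(id75) recv 75: ELECTED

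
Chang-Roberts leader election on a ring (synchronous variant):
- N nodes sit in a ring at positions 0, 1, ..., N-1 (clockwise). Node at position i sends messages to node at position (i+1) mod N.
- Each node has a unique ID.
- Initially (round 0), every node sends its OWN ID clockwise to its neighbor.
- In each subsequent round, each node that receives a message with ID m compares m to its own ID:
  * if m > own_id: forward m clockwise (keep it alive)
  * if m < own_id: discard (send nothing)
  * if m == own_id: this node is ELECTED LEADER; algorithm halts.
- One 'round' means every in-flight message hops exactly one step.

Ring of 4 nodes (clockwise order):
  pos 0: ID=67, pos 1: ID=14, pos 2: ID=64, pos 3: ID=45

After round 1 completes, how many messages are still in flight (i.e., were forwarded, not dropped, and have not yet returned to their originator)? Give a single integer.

Round 1: pos1(id14) recv 67: fwd; pos2(id64) recv 14: drop; pos3(id45) recv 64: fwd; pos0(id67) recv 45: drop
After round 1: 2 messages still in flight

Answer: 2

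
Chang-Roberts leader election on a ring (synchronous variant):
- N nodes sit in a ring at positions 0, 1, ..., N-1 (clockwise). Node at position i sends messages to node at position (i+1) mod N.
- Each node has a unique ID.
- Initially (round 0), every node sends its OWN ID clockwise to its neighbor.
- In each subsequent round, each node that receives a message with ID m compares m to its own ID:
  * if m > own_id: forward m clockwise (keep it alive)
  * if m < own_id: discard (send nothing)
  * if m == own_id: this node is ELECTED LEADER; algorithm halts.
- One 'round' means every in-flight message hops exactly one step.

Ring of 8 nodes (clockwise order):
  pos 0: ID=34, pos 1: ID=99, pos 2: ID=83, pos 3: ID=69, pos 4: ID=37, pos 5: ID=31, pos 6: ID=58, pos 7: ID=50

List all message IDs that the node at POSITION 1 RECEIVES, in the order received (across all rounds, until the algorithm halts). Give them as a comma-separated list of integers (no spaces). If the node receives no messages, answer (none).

Round 1: pos1(id99) recv 34: drop; pos2(id83) recv 99: fwd; pos3(id69) recv 83: fwd; pos4(id37) recv 69: fwd; pos5(id31) recv 37: fwd; pos6(id58) recv 31: drop; pos7(id50) recv 58: fwd; pos0(id34) recv 50: fwd
Round 2: pos3(id69) recv 99: fwd; pos4(id37) recv 83: fwd; pos5(id31) recv 69: fwd; pos6(id58) recv 37: drop; pos0(id34) recv 58: fwd; pos1(id99) recv 50: drop
Round 3: pos4(id37) recv 99: fwd; pos5(id31) recv 83: fwd; pos6(id58) recv 69: fwd; pos1(id99) recv 58: drop
Round 4: pos5(id31) recv 99: fwd; pos6(id58) recv 83: fwd; pos7(id50) recv 69: fwd
Round 5: pos6(id58) recv 99: fwd; pos7(id50) recv 83: fwd; pos0(id34) recv 69: fwd
Round 6: pos7(id50) recv 99: fwd; pos0(id34) recv 83: fwd; pos1(id99) recv 69: drop
Round 7: pos0(id34) recv 99: fwd; pos1(id99) recv 83: drop
Round 8: pos1(id99) recv 99: ELECTED

Answer: 34,50,58,69,83,99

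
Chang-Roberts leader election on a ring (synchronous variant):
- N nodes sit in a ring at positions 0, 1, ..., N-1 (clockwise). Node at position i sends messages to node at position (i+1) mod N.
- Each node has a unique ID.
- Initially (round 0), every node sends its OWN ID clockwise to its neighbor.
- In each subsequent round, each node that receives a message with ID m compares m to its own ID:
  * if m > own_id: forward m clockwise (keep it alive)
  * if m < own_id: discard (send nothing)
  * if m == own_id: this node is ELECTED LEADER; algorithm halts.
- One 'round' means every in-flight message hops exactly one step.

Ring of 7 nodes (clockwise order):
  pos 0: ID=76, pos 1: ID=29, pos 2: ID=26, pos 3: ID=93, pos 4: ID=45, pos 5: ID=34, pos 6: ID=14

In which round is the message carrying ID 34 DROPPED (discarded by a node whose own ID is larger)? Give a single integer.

Round 1: pos1(id29) recv 76: fwd; pos2(id26) recv 29: fwd; pos3(id93) recv 26: drop; pos4(id45) recv 93: fwd; pos5(id34) recv 45: fwd; pos6(id14) recv 34: fwd; pos0(id76) recv 14: drop
Round 2: pos2(id26) recv 76: fwd; pos3(id93) recv 29: drop; pos5(id34) recv 93: fwd; pos6(id14) recv 45: fwd; pos0(id76) recv 34: drop
Round 3: pos3(id93) recv 76: drop; pos6(id14) recv 93: fwd; pos0(id76) recv 45: drop
Round 4: pos0(id76) recv 93: fwd
Round 5: pos1(id29) recv 93: fwd
Round 6: pos2(id26) recv 93: fwd
Round 7: pos3(id93) recv 93: ELECTED
Message ID 34 originates at pos 5; dropped at pos 0 in round 2

Answer: 2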